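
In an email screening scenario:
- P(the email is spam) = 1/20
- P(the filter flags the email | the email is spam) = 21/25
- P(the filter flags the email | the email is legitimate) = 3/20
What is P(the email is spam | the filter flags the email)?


Using Bayes' theorem:
P(A|B) = P(B|A)·P(A) / P(B)

P(the filter flags the email) = 21/25 × 1/20 + 3/20 × 19/20
= 21/500 + 57/400 = 369/2000

P(the email is spam|the filter flags the email) = (21/500) / (369/2000) = 28/123

P(the email is spam|the filter flags the email) = 28/123 ≈ 22.76%


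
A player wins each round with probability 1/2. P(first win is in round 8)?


Geometric: P(X=8) = (1-p)^(k-1)×p = (1/2)^7×1/2 = 1/256

P(X=8) = 1/256 ≈ 0.39%


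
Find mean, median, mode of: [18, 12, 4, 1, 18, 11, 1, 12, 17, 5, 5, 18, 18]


Sorted: [1, 1, 4, 5, 5, 11, 12, 12, 17, 18, 18, 18, 18]
Mean = 140/13
Median = 12
Freq: {18: 4, 12: 2, 4: 1, 1: 2, 11: 1, 17: 1, 5: 2}
Mode: [18]

Mean=140/13, Median=12, Mode=18


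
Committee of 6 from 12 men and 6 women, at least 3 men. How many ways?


Count by #men:
  3M,3W: C(12,3)×C(6,3)=4400
  4M,2W: C(12,4)×C(6,2)=7425
  5M,1W: C(12,5)×C(6,1)=4752
  6M,0W: C(12,6)×C(6,0)=924
Total = 17501

17501


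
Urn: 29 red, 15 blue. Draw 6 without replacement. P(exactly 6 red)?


Hypergeometric: C(29,6)×C(15,0)/C(44,6)
= 475020×1/7059052 = 1305/19393

P(X=6) = 1305/19393 ≈ 6.73%


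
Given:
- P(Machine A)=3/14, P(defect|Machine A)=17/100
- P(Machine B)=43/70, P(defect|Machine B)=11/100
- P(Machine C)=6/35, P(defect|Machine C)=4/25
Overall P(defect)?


P(B) = Σ P(B|Aᵢ)×P(Aᵢ)
  17/100×3/14 = 51/1400
  11/100×43/70 = 473/7000
  4/25×6/35 = 24/875
Sum = 23/175

P(defect) = 23/175 ≈ 13.14%


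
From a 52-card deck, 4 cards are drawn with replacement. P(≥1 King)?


P(not a King) = 48/52 = 12/13
P(none in 4 draws) = (12/13)^4 = 20736/28561
P(≥1 King) = 1 - 20736/28561 = 7825/28561

P = 7825/28561 ≈ 27.40%


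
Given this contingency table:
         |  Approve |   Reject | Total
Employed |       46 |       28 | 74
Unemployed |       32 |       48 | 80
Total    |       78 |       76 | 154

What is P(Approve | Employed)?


P(Approve | Employed) = 46/(46+28) = 46/74 = 23/37

P(Approve|Employed) = 23/37 ≈ 62.16%


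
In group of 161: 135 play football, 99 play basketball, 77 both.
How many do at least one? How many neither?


|A∪B| = 135+99-77 = 157
Neither = 161-157 = 4

At least one: 157; Neither: 4


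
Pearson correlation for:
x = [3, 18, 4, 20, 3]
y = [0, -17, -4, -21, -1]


n=5, Σx=48, Σy=-43, Σxy=-745, Σx²=758, Σy²=747
r = (5×(-745) - 48×(-43))/√((5×758 - 48²)(5×747 - (-43)²))
= -1661/√(1486×1886) = -1661/√2802596 ≈ -1661/1674.0956 ≈ -0.9922

r ≈ -0.9922


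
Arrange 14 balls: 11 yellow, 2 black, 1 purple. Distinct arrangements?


14!/(11!×2!×1!) = 1092

1092


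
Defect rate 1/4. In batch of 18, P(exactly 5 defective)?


Binomial: P(X=5) = C(18,5)×p^5×(1-p)^13
= 8568 × 1/1024 × 1594323/67108864 = 1707519933/8589934592

P(X=5) = 1707519933/8589934592 ≈ 19.88%


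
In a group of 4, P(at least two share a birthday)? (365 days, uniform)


P(all different) = Π(365-i)/365 for i=0..3
= 0.983644
P(match) = 1 - 0.983644 = 0.016356

P ≈ 0.0164 ≈ 1.64%


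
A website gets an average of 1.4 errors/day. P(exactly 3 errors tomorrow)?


Poisson(λ=1.4): P(X=3) = e^(-λ)×λ^k/k!
= e^(-1.4) × 1.4^3 / 3!
≈ 0.2465969639 × 2.744 / 6 ≈ 0.112777

P(X=3) ≈ 0.112777 ≈ 11.28%


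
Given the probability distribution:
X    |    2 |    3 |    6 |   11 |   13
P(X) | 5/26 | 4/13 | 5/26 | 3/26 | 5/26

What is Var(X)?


E[X] = 81/13
E[X²] = 740/13
Var(X) = E[X²] - (E[X])² = 740/13 - 6561/169 = 3059/169

Var(X) = 3059/169 ≈ 18.1006


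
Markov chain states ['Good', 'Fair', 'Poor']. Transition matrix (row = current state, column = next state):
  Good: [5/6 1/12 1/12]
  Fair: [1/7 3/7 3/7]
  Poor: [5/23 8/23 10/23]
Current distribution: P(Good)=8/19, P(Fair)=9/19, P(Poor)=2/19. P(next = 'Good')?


P(next=Good) = Σᵢ P(now=i)×P(i→Good)
= 8/19×5/6 + 9/19×1/7 + 2/19×5/23
= 20/57 + 9/133 + 10/437 = 4051/9177

P = 4051/9177 ≈ 0.4414


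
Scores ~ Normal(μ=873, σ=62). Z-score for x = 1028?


z = (x - μ)/σ = (1028 - 873)/62 = 2.5

z = 2.5


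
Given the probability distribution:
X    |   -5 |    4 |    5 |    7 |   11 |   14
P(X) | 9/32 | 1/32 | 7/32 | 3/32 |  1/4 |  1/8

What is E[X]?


E[X] = Σ x·P(X=x)
= (-5)×(9/32) + (4)×(1/32) + (5)×(7/32) + (7)×(3/32) + (11)×(1/4) + (14)×(1/8)
= 159/32

E[X] = 159/32


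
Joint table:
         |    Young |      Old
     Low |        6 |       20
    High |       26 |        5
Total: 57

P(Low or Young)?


P(Low∨Young) = P(Low) + P(Young) - P(Low∧Young)
= (26 + 32 - 6)/57 = 52/57

P = 52/57 ≈ 91.23%


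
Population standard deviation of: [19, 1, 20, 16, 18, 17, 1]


Mean = 92/7
  (19-92/7)²=1681/49
  (1-92/7)²=7225/49
  (20-92/7)²=2304/49
  (16-92/7)²=400/49
  (18-92/7)²=1156/49
  (17-92/7)²=729/49
  (1-92/7)²=7225/49
Σ(x-μ)² = 2960/7
σ² = (2960/7)/7 = 2960/49

σ = √(2960/49) ≈ 7.7723


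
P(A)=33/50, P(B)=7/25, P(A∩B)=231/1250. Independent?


P(A)×P(B) = 231/1250
P(A∩B) = 231/1250
Equal ✓ → Independent

Yes, independent


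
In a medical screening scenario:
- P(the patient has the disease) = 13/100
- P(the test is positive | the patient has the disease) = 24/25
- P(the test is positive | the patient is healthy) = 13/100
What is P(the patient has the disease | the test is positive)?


Using Bayes' theorem:
P(A|B) = P(B|A)·P(A) / P(B)

P(the test is positive) = 24/25 × 13/100 + 13/100 × 87/100
= 78/625 + 1131/10000 = 2379/10000

P(the patient has the disease|the test is positive) = (78/625) / (2379/10000) = 32/61

P(the patient has the disease|the test is positive) = 32/61 ≈ 52.46%


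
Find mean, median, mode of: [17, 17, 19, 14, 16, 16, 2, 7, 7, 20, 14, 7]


Sorted: [2, 7, 7, 7, 14, 14, 16, 16, 17, 17, 19, 20]
Mean = 156/12 = 13
Median = 15
Freq: {17: 2, 19: 1, 14: 2, 16: 2, 2: 1, 7: 3, 20: 1}
Mode: [7]

Mean=13, Median=15, Mode=7


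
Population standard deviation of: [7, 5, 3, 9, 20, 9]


Mean = 53/6
  (7-53/6)²=121/36
  (5-53/6)²=529/36
  (3-53/6)²=1225/36
  (9-53/6)²=1/36
  (20-53/6)²=4489/36
  (9-53/6)²=1/36
Σ(x-μ)² = 1061/6
σ² = (1061/6)/6 = 1061/36

σ = √(1061/36) ≈ 5.4288


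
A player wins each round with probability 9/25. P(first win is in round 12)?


Geometric: P(X=12) = (1-p)^(k-1)×p = (16/25)^11×9/25 = 158329674399744/59604644775390625

P(X=12) = 158329674399744/59604644775390625 ≈ 0.27%


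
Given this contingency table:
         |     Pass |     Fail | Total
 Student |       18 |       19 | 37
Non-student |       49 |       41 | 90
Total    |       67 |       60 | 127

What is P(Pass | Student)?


P(Pass | Student) = 18/(18+19) = 18/37

P(Pass|Student) = 18/37 ≈ 48.65%


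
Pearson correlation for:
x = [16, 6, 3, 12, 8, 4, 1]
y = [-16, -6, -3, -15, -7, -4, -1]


n=7, Σx=50, Σy=-52, Σxy=-554, Σx²=526, Σy²=592
r = (7×(-554) - 50×(-52))/√((7×526 - 50²)(7×592 - (-52)²))
= -1278/√(1182×1440) = -1278/√1702080 ≈ -1278/1304.6379 ≈ -0.9796

r ≈ -0.9796


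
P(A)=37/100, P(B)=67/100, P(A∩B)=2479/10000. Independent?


P(A)×P(B) = 2479/10000
P(A∩B) = 2479/10000
Equal ✓ → Independent

Yes, independent


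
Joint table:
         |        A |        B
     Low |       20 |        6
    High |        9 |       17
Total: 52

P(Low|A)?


P(Low|A) = 20/(20+9) = 20/29

P = 20/29 ≈ 68.97%


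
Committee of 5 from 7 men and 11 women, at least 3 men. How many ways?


Count by #men:
  3M,2W: C(7,3)×C(11,2)=1925
  4M,1W: C(7,4)×C(11,1)=385
  5M,0W: C(7,5)×C(11,0)=21
Total = 2331

2331


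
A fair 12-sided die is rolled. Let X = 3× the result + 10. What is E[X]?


E[die] = (1+12)/2 = 13/2
E[X] = 3×13/2 + 10 = 59/2

E[X] = 59/2


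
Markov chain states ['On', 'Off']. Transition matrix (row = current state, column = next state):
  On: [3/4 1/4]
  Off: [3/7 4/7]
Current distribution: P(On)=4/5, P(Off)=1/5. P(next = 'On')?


P(next=On) = Σᵢ P(now=i)×P(i→On)
= 4/5×3/4 + 1/5×3/7
= 3/5 + 3/35 = 24/35

P = 24/35 ≈ 0.6857


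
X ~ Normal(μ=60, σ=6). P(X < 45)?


z = (45-60)/6 = -2.5
P(Z < -2.5) = 0.0062

P(X < 45) ≈ 0.0062


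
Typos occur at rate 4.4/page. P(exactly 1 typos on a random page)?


Poisson(λ=4.4): P(X=1) = e^(-λ)×λ^k/k!
= e^(-4.4) × 4.4^1 / 1!
≈ 0.0122773399 × 4.4 / 1 ≈ 0.054020

P(X=1) ≈ 0.054020 ≈ 5.40%


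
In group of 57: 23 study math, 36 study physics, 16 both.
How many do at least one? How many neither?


|A∪B| = 23+36-16 = 43
Neither = 57-43 = 14

At least one: 43; Neither: 14


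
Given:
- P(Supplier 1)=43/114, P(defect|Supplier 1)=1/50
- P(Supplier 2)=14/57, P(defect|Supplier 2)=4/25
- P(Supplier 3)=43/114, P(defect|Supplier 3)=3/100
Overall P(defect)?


P(B) = Σ P(B|Aᵢ)×P(Aᵢ)
  1/50×43/114 = 43/5700
  4/25×14/57 = 56/1425
  3/100×43/114 = 43/3800
Sum = 221/3800

P(defect) = 221/3800 ≈ 5.82%


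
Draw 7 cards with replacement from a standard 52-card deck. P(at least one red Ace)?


P(not a red Ace) = 50/52 = 25/26
P(none in 7 draws) = (25/26)^7 = 6103515625/8031810176
P(≥1 red Ace) = 1 - 6103515625/8031810176 = 1928294551/8031810176

P = 1928294551/8031810176 ≈ 24.01%


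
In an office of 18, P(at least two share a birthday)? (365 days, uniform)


P(all different) = Π(365-i)/365 for i=0..17
= 0.653089
P(match) = 1 - 0.653089 = 0.346911

P ≈ 0.3469 ≈ 34.69%


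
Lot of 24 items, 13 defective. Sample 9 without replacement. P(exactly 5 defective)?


Hypergeometric: C(13,5)×C(11,4)/C(24,9)
= 1287×330/1307504 = 19305/59432

P(X=5) = 19305/59432 ≈ 32.48%


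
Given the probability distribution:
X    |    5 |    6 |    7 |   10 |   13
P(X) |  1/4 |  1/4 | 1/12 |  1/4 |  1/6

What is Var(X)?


E[X] = 8
E[X²] = 145/2
Var(X) = E[X²] - (E[X])² = 145/2 - 64 = 17/2

Var(X) = 17/2 ≈ 8.5000


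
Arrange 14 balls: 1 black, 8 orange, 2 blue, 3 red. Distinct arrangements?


14!/(1!×8!×2!×3!) = 180180

180180


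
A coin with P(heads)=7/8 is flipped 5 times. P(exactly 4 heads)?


Binomial: P(X=4) = C(5,4)×p^4×(1-p)^1
= 5 × 2401/4096 × 1/8 = 12005/32768

P(X=4) = 12005/32768 ≈ 36.64%


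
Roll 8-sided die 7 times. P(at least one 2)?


P(no 2)^7 = (7/8)^7 = 823543/2097152
P(≥1) = 1 - 823543/2097152 = 1273609/2097152

P = 1273609/2097152 ≈ 60.73%


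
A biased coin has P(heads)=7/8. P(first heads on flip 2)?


Geometric: P(X=2) = (1-p)^(k-1)×p = (1/8)^1×7/8 = 7/64

P(X=2) = 7/64 ≈ 10.94%


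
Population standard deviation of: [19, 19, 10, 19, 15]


Mean = 82/5
  (19-82/5)²=169/25
  (19-82/5)²=169/25
  (10-82/5)²=1024/25
  (19-82/5)²=169/25
  (15-82/5)²=49/25
Σ(x-μ)² = 316/5
σ² = (316/5)/5 = 316/25

σ = √(316/25) ≈ 3.5553


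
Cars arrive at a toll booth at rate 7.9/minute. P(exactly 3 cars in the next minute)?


Poisson(λ=7.9): P(X=3) = e^(-λ)×λ^k/k!
= e^(-7.9) × 7.9^3 / 3!
≈ 0.0003707435405 × 493.039 / 6 ≈ 0.030465

P(X=3) ≈ 0.030465 ≈ 3.05%


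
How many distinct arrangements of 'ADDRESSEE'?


Letters: 9, freq: {'A': 1, 'D': 2, 'R': 1, 'E': 3, 'S': 2}
9!/(1!×2!×1!×3!×2!) = 362880/24 = 15120

15120


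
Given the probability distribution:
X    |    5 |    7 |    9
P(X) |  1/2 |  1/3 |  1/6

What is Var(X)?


E[X] = 19/3
E[X²] = 127/3
Var(X) = E[X²] - (E[X])² = 127/3 - 361/9 = 20/9

Var(X) = 20/9 ≈ 2.2222


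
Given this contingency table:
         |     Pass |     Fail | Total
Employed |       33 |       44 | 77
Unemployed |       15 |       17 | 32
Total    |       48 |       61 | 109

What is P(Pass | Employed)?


P(Pass | Employed) = 33/(33+44) = 33/77 = 3/7

P(Pass|Employed) = 3/7 ≈ 42.86%


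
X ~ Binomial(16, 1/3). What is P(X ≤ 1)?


P(X ≤ 1) = Σ P(X=i) for i=0..1
P(X=0) = 65536/43046721
P(X=1) = 524288/43046721
Sum = 65536/4782969

P(X ≤ 1) = 65536/4782969 ≈ 1.37%


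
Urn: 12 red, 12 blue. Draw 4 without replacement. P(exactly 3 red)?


Hypergeometric: C(12,3)×C(12,1)/C(24,4)
= 220×12/10626 = 40/161

P(X=3) = 40/161 ≈ 24.84%


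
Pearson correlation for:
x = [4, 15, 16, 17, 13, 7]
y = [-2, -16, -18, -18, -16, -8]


n=6, Σx=72, Σy=-78, Σxy=-1106, Σx²=1004, Σy²=1228
r = (6×(-1106) - 72×(-78))/√((6×1004 - 72²)(6×1228 - (-78)²))
= -1020/√(840×1284) = -1020/√1078560 ≈ -1020/1038.5374 ≈ -0.9822

r ≈ -0.9822


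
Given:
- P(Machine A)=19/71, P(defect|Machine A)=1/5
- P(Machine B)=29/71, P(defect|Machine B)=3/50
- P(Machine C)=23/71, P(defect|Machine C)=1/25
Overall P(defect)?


P(B) = Σ P(B|Aᵢ)×P(Aᵢ)
  1/5×19/71 = 19/355
  3/50×29/71 = 87/3550
  1/25×23/71 = 23/1775
Sum = 323/3550

P(defect) = 323/3550 ≈ 9.10%


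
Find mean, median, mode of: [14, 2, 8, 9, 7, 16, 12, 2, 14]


Sorted: [2, 2, 7, 8, 9, 12, 14, 14, 16]
Mean = 84/9 = 28/3
Median = 9
Freq: {14: 2, 2: 2, 8: 1, 9: 1, 7: 1, 16: 1, 12: 1}
Mode: [2, 14]

Mean=28/3, Median=9, Mode=[2, 14]


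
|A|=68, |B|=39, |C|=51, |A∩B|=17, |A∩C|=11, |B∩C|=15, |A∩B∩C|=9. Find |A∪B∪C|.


|A∪B∪C| = 68+39+51-17-11-15+9 = 124

|A∪B∪C| = 124


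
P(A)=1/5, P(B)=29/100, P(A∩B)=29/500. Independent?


P(A)×P(B) = 29/500
P(A∩B) = 29/500
Equal ✓ → Independent

Yes, independent


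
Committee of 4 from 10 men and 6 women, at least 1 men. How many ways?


Count by #men:
  1M,3W: C(10,1)×C(6,3)=200
  2M,2W: C(10,2)×C(6,2)=675
  3M,1W: C(10,3)×C(6,1)=720
  4M,0W: C(10,4)×C(6,0)=210
Total = 1805

1805


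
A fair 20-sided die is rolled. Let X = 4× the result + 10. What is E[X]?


E[die] = (1+20)/2 = 21/2
E[X] = 4×21/2 + 10 = 52

E[X] = 52


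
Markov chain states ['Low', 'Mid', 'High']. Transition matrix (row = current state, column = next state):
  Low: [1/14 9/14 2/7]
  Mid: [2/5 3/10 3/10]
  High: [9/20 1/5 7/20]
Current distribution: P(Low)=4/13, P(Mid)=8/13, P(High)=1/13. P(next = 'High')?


P(next=High) = Σᵢ P(now=i)×P(i→High)
= 4/13×2/7 + 8/13×3/10 + 1/13×7/20
= 8/91 + 12/65 + 7/260 = 109/364

P = 109/364 ≈ 0.2995


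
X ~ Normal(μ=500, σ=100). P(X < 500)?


z = (500-500)/100 = 0.0
P(Z < 0.0) = 0.5000

P(X < 500) ≈ 0.5000


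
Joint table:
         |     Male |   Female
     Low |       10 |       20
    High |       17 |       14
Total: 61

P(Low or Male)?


P(Low∨Male) = P(Low) + P(Male) - P(Low∧Male)
= (30 + 27 - 10)/61 = 47/61

P = 47/61 ≈ 77.05%


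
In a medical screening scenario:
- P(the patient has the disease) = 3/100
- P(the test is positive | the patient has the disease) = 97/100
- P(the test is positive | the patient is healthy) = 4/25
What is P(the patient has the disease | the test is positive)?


Using Bayes' theorem:
P(A|B) = P(B|A)·P(A) / P(B)

P(the test is positive) = 97/100 × 3/100 + 4/25 × 97/100
= 291/10000 + 97/625 = 1843/10000

P(the patient has the disease|the test is positive) = (291/10000) / (1843/10000) = 3/19

P(the patient has the disease|the test is positive) = 3/19 ≈ 15.79%


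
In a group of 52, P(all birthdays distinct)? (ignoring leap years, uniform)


P(all different) = Π(365-i)/365 for i=0..51
= (365/365)×(364/365)×...×(314/365)
= 0.021995

P ≈ 0.0220 ≈ 2.20%


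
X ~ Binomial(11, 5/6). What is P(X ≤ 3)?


P(X ≤ 3) = Σ P(X=i) for i=0..3
P(X=0) = 1/362797056
P(X=1) = 55/362797056
P(X=2) = 1375/362797056
P(X=3) = 6875/120932352
Sum = 919/15116544

P(X ≤ 3) = 919/15116544 ≈ 0.01%


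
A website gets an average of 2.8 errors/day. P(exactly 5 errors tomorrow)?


Poisson(λ=2.8): P(X=5) = e^(-λ)×λ^k/k!
= e^(-2.8) × 2.8^5 / 5!
≈ 0.06081006263 × 172.10368 / 120 ≈ 0.087214

P(X=5) ≈ 0.087214 ≈ 8.72%


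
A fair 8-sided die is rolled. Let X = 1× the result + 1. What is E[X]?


E[die] = (1+8)/2 = 9/2
E[X] = 1×9/2 + 1 = 11/2

E[X] = 11/2


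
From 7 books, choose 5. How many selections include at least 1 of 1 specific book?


Complement: C(7,5) - C(6,5) = 21 - 6 = 15

15


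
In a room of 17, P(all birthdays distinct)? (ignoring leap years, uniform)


P(all different) = Π(365-i)/365 for i=0..16
= (365/365)×(364/365)×...×(349/365)
= 0.684992

P ≈ 0.6850 ≈ 68.50%


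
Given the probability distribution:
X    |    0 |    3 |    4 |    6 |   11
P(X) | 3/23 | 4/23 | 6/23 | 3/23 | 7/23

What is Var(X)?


E[X] = 131/23
E[X²] = 1087/23
Var(X) = E[X²] - (E[X])² = 1087/23 - 17161/529 = 7840/529

Var(X) = 7840/529 ≈ 14.8204


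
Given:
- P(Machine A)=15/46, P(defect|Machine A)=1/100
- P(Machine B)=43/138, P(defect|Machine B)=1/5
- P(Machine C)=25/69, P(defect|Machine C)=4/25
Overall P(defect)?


P(B) = Σ P(B|Aᵢ)×P(Aᵢ)
  1/100×15/46 = 3/920
  1/5×43/138 = 43/690
  4/25×25/69 = 4/69
Sum = 341/2760

P(defect) = 341/2760 ≈ 12.36%


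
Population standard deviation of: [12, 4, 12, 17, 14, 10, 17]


Mean = 86/7
  (12-86/7)²=4/49
  (4-86/7)²=3364/49
  (12-86/7)²=4/49
  (17-86/7)²=1089/49
  (14-86/7)²=144/49
  (10-86/7)²=256/49
  (17-86/7)²=1089/49
Σ(x-μ)² = 850/7
σ² = (850/7)/7 = 850/49

σ = √(850/49) ≈ 4.1650


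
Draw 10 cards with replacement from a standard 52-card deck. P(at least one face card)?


P(not a face card) = 40/52 = 10/13
P(none in 10 draws) = (10/13)^10 = 10000000000/137858491849
P(≥1 face card) = 1 - 10000000000/137858491849 = 127858491849/137858491849

P = 127858491849/137858491849 ≈ 92.75%


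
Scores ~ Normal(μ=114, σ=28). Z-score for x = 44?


z = (x - μ)/σ = (44 - 114)/28 = -2.5

z = -2.5


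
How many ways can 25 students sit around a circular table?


Circular arrangements of 25 distinct objects: fix one position to break rotational symmetry.
(n-1)! = 24! = 620448401733239439360000

620448401733239439360000


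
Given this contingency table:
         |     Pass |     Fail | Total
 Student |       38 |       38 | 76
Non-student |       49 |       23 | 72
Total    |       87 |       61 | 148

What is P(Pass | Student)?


P(Pass | Student) = 38/(38+38) = 38/76 = 1/2

P(Pass|Student) = 1/2 ≈ 50.00%


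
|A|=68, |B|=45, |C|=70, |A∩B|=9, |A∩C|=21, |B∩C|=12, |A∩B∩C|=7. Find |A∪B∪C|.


|A∪B∪C| = 68+45+70-9-21-12+7 = 148

|A∪B∪C| = 148


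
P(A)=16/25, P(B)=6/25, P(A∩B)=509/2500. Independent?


P(A)×P(B) = 96/625
P(A∩B) = 509/2500
Not equal → NOT independent

No, not independent


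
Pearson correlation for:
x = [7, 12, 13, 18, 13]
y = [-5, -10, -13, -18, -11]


n=5, Σx=63, Σy=-57, Σxy=-791, Σx²=855, Σy²=739
r = (5×(-791) - 63×(-57))/√((5×855 - 63²)(5×739 - (-57)²))
= -364/√(306×446) = -364/√136476 ≈ -364/369.4266 ≈ -0.9853

r ≈ -0.9853


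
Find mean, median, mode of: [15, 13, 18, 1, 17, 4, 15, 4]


Sorted: [1, 4, 4, 13, 15, 15, 17, 18]
Mean = 87/8
Median = 14
Freq: {15: 2, 13: 1, 18: 1, 1: 1, 17: 1, 4: 2}
Mode: [4, 15]

Mean=87/8, Median=14, Mode=[4, 15]


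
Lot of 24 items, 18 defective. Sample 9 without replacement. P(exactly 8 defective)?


Hypergeometric: C(18,8)×C(6,1)/C(24,9)
= 43758×6/1307504 = 351/1748

P(X=8) = 351/1748 ≈ 20.08%


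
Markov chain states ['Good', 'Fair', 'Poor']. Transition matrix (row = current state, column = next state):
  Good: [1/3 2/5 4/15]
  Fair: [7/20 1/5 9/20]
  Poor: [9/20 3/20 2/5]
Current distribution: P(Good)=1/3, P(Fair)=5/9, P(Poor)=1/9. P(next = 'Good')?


P(next=Good) = Σᵢ P(now=i)×P(i→Good)
= 1/3×1/3 + 5/9×7/20 + 1/9×9/20
= 1/9 + 7/36 + 1/20 = 16/45

P = 16/45 ≈ 0.3556


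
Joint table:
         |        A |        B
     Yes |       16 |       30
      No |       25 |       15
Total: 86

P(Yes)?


P(Yes) = (16+30)/86 = 46/86 = 23/43

P(Yes) = 23/43 ≈ 53.49%


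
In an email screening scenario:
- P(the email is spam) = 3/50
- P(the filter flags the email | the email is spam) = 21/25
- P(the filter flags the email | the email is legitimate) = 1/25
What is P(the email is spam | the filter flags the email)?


Using Bayes' theorem:
P(A|B) = P(B|A)·P(A) / P(B)

P(the filter flags the email) = 21/25 × 3/50 + 1/25 × 47/50
= 63/1250 + 47/1250 = 11/125

P(the email is spam|the filter flags the email) = (63/1250) / (11/125) = 63/110

P(the email is spam|the filter flags the email) = 63/110 ≈ 57.27%


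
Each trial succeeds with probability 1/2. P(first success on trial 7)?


Geometric: P(X=7) = (1-p)^(k-1)×p = (1/2)^6×1/2 = 1/128

P(X=7) = 1/128 ≈ 0.78%


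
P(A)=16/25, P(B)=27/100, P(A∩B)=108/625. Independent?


P(A)×P(B) = 108/625
P(A∩B) = 108/625
Equal ✓ → Independent

Yes, independent


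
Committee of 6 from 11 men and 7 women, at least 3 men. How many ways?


Count by #men:
  3M,3W: C(11,3)×C(7,3)=5775
  4M,2W: C(11,4)×C(7,2)=6930
  5M,1W: C(11,5)×C(7,1)=3234
  6M,0W: C(11,6)×C(7,0)=462
Total = 16401

16401


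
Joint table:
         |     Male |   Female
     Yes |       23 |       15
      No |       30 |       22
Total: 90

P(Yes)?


P(Yes) = (23+15)/90 = 38/90 = 19/45

P(Yes) = 19/45 ≈ 42.22%


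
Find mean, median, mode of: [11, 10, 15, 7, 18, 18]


Sorted: [7, 10, 11, 15, 18, 18]
Mean = 79/6
Median = 13
Freq: {11: 1, 10: 1, 15: 1, 7: 1, 18: 2}
Mode: [18]

Mean=79/6, Median=13, Mode=18


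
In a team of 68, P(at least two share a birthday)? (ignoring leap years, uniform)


P(all different) = Π(365-i)/365 for i=0..67
= 0.001274
P(match) = 1 - 0.001274 = 0.998726

P ≈ 0.9987 ≈ 99.87%


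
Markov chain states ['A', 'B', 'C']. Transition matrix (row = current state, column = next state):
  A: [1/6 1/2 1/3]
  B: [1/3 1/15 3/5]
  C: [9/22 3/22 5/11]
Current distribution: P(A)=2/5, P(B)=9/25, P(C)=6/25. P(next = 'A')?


P(next=A) = Σᵢ P(now=i)×P(i→A)
= 2/5×1/6 + 9/25×1/3 + 6/25×9/22
= 1/15 + 3/25 + 27/275 = 47/165

P = 47/165 ≈ 0.2848


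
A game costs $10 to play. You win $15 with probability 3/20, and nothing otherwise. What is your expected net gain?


E[gain] = (15-10)×3/20 + (-10)×17/20
= 3/4 - 17/2 = -31/4

Expected net gain = $-31/4 ≈ $-7.75


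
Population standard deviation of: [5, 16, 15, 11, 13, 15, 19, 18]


Mean = 112/8 = 14
  (5-14)²=81
  (16-14)²=4
  (15-14)²=1
  (11-14)²=9
  (13-14)²=1
  (15-14)²=1
  (19-14)²=25
  (18-14)²=16
Σ(x-μ)² = 138
σ² = 138/8 = 69/4

σ = √(69/4) ≈ 4.1533


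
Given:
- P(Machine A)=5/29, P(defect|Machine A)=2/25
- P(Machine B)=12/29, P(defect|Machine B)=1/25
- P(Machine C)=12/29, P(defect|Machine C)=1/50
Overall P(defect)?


P(B) = Σ P(B|Aᵢ)×P(Aᵢ)
  2/25×5/29 = 2/145
  1/25×12/29 = 12/725
  1/50×12/29 = 6/725
Sum = 28/725

P(defect) = 28/725 ≈ 3.86%


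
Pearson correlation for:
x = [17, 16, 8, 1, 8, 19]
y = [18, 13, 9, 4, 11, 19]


n=6, Σx=69, Σy=74, Σxy=1039, Σx²=1035, Σy²=1072
r = (6×1039 - 69×74)/√((6×1035 - 69²)(6×1072 - 74²))
= 1128/√(1449×956) = 1128/√1385244 ≈ 1128/1176.9639 ≈ 0.9584

r ≈ 0.9584


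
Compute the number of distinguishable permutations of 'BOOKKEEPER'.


Letters: 10, freq: {'B': 1, 'O': 2, 'K': 2, 'E': 3, 'P': 1, 'R': 1}
10!/(1!×2!×2!×3!×1!×1!) = 3628800/24 = 151200

151200


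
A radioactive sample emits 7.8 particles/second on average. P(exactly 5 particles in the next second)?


Poisson(λ=7.8): P(X=5) = e^(-λ)×λ^k/k!
= e^(-7.8) × 7.8^5 / 5!
≈ 0.000409734979 × 28871.74368 / 120 ≈ 0.098581

P(X=5) ≈ 0.098581 ≈ 9.86%


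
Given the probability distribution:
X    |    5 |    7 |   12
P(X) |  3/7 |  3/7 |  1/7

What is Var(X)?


E[X] = 48/7
E[X²] = 366/7
Var(X) = E[X²] - (E[X])² = 366/7 - 2304/49 = 258/49

Var(X) = 258/49 ≈ 5.2653


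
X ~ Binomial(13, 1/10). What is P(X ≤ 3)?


P(X ≤ 3) = Σ P(X=i) for i=0..3
P(X=0) = 2541865828329/10000000000000
P(X=1) = 3671583974253/10000000000000
P(X=2) = 1223861324751/5000000000000
P(X=3) = 498610169343/5000000000000
Sum = 965839279077/1000000000000

P(X ≤ 3) = 965839279077/1000000000000 ≈ 96.58%


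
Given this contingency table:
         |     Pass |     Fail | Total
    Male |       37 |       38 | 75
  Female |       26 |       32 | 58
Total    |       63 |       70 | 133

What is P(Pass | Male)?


P(Pass | Male) = 37/(37+38) = 37/75

P(Pass|Male) = 37/75 ≈ 49.33%


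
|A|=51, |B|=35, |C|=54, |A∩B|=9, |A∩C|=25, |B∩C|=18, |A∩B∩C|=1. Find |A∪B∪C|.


|A∪B∪C| = 51+35+54-9-25-18+1 = 89

|A∪B∪C| = 89


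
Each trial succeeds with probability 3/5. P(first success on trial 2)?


Geometric: P(X=2) = (1-p)^(k-1)×p = (2/5)^1×3/5 = 6/25

P(X=2) = 6/25 ≈ 24.00%


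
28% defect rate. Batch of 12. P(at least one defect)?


P(all good) = (18/25)^12 = 1156831381426176/59604644775390625
P(≥1 defect) = 58447813393964449/59604644775390625

P = 58447813393964449/59604644775390625 ≈ 98.06%


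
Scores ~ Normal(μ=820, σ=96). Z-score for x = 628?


z = (x - μ)/σ = (628 - 820)/96 = -2.0

z = -2.0


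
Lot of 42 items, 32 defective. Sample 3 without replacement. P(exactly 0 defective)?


Hypergeometric: C(32,0)×C(10,3)/C(42,3)
= 1×120/11480 = 3/287

P(X=0) = 3/287 ≈ 1.05%


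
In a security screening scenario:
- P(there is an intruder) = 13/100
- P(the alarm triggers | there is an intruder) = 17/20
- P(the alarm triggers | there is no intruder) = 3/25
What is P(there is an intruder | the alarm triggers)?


Using Bayes' theorem:
P(A|B) = P(B|A)·P(A) / P(B)

P(the alarm triggers) = 17/20 × 13/100 + 3/25 × 87/100
= 221/2000 + 261/2500 = 2149/10000

P(there is an intruder|the alarm triggers) = (221/2000) / (2149/10000) = 1105/2149

P(there is an intruder|the alarm triggers) = 1105/2149 ≈ 51.42%


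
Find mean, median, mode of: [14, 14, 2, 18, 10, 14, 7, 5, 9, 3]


Sorted: [2, 3, 5, 7, 9, 10, 14, 14, 14, 18]
Mean = 96/10 = 48/5
Median = 19/2
Freq: {14: 3, 2: 1, 18: 1, 10: 1, 7: 1, 5: 1, 9: 1, 3: 1}
Mode: [14]

Mean=48/5, Median=19/2, Mode=14


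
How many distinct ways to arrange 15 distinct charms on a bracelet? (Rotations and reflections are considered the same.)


Free circular arrangements: rotations and reflections both identified.
(n-1)!/2 = 14!/2 = 87178291200/2 = 43589145600

43589145600


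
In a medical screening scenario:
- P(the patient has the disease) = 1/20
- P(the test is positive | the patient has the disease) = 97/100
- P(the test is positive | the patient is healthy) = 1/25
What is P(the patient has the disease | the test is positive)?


Using Bayes' theorem:
P(A|B) = P(B|A)·P(A) / P(B)

P(the test is positive) = 97/100 × 1/20 + 1/25 × 19/20
= 97/2000 + 19/500 = 173/2000

P(the patient has the disease|the test is positive) = (97/2000) / (173/2000) = 97/173

P(the patient has the disease|the test is positive) = 97/173 ≈ 56.07%


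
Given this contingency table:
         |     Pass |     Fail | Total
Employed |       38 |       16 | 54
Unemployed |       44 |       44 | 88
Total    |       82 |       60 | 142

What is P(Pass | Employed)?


P(Pass | Employed) = 38/(38+16) = 38/54 = 19/27

P(Pass|Employed) = 19/27 ≈ 70.37%


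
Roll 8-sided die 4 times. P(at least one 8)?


P(no 8)^4 = (7/8)^4 = 2401/4096
P(≥1) = 1 - 2401/4096 = 1695/4096

P = 1695/4096 ≈ 41.38%


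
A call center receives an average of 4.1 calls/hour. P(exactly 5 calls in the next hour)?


Poisson(λ=4.1): P(X=5) = e^(-λ)×λ^k/k!
= e^(-4.1) × 4.1^5 / 5!
≈ 0.0165726754 × 1158.56201 / 120 ≈ 0.160004

P(X=5) ≈ 0.160004 ≈ 16.00%


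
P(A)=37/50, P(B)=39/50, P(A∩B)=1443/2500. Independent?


P(A)×P(B) = 1443/2500
P(A∩B) = 1443/2500
Equal ✓ → Independent

Yes, independent


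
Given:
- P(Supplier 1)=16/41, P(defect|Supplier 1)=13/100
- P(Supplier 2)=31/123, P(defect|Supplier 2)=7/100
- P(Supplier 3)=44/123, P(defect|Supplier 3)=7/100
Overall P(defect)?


P(B) = Σ P(B|Aᵢ)×P(Aᵢ)
  13/100×16/41 = 52/1025
  7/100×31/123 = 217/12300
  7/100×44/123 = 77/3075
Sum = 383/4100

P(defect) = 383/4100 ≈ 9.34%


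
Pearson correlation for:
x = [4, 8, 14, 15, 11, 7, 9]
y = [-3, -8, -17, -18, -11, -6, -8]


n=7, Σx=68, Σy=-71, Σxy=-819, Σx²=752, Σy²=907
r = (7×(-819) - 68×(-71))/√((7×752 - 68²)(7×907 - (-71)²))
= -905/√(640×1308) = -905/√837120 ≈ -905/914.9426 ≈ -0.9891

r ≈ -0.9891


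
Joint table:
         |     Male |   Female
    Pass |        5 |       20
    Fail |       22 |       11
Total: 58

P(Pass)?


P(Pass) = (5+20)/58 = 25/58

P(Pass) = 25/58 ≈ 43.10%


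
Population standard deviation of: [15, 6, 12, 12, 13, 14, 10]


Mean = 82/7
  (15-82/7)²=529/49
  (6-82/7)²=1600/49
  (12-82/7)²=4/49
  (12-82/7)²=4/49
  (13-82/7)²=81/49
  (14-82/7)²=256/49
  (10-82/7)²=144/49
Σ(x-μ)² = 374/7
σ² = (374/7)/7 = 374/49

σ = √(374/49) ≈ 2.7627


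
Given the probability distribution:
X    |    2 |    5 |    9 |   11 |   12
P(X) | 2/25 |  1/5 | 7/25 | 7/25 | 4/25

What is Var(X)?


E[X] = 217/25
E[X²] = 2123/25
Var(X) = E[X²] - (E[X])² = 2123/25 - 47089/625 = 5986/625

Var(X) = 5986/625 ≈ 9.5776


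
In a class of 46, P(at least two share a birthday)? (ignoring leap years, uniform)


P(all different) = Π(365-i)/365 for i=0..45
= 0.051747
P(match) = 1 - 0.051747 = 0.948253

P ≈ 0.9483 ≈ 94.83%


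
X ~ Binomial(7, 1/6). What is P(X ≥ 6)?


P(X ≥ 6) = Σ P(X=i) for i=6..7
P(X=6) = 35/279936
P(X=7) = 1/279936
Sum = 1/7776

P(X ≥ 6) = 1/7776 ≈ 0.01%


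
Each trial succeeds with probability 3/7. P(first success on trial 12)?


Geometric: P(X=12) = (1-p)^(k-1)×p = (4/7)^11×3/7 = 12582912/13841287201

P(X=12) = 12582912/13841287201 ≈ 0.09%


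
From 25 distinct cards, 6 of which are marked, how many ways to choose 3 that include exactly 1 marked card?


Choose 1 of the 6 marked cards and 2 of the other 19 cards:
C(6,1)×C(19,2) = 6×171 = 1026

1026


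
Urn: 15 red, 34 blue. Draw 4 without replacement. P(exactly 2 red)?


Hypergeometric: C(15,2)×C(34,2)/C(49,4)
= 105×561/211876 = 8415/30268

P(X=2) = 8415/30268 ≈ 27.80%


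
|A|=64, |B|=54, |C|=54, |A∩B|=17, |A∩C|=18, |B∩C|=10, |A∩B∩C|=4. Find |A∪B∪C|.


|A∪B∪C| = 64+54+54-17-18-10+4 = 131

|A∪B∪C| = 131


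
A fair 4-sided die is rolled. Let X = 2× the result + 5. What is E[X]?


E[die] = (1+4)/2 = 5/2
E[X] = 2×5/2 + 5 = 10

E[X] = 10


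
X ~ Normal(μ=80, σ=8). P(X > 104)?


z = (104-80)/8 = 3.0
P(X > 104) = 1 - P(Z ≤ 3.0) = 1 - 0.9987 = 0.0013

P(X > 104) ≈ 0.0013


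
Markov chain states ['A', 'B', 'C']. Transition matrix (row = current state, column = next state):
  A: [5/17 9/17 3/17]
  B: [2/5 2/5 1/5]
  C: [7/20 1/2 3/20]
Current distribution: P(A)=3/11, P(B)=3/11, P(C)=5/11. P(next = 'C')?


P(next=C) = Σᵢ P(now=i)×P(i→C)
= 3/11×3/17 + 3/11×1/5 + 5/11×3/20
= 9/187 + 3/55 + 3/44 = 639/3740

P = 639/3740 ≈ 0.1709


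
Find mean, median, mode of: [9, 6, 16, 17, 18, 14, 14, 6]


Sorted: [6, 6, 9, 14, 14, 16, 17, 18]
Mean = 100/8 = 25/2
Median = 14
Freq: {9: 1, 6: 2, 16: 1, 17: 1, 18: 1, 14: 2}
Mode: [6, 14]

Mean=25/2, Median=14, Mode=[6, 14]


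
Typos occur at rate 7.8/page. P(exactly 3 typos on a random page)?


Poisson(λ=7.8): P(X=3) = e^(-λ)×λ^k/k!
= e^(-7.8) × 7.8^3 / 3!
≈ 0.000409734979 × 474.552 / 6 ≈ 0.032407

P(X=3) ≈ 0.032407 ≈ 3.24%


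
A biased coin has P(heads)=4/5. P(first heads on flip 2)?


Geometric: P(X=2) = (1-p)^(k-1)×p = (1/5)^1×4/5 = 4/25

P(X=2) = 4/25 ≈ 16.00%


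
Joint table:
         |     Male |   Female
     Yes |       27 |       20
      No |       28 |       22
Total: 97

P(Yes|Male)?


P(Yes|Male) = 27/(27+28) = 27/55

P = 27/55 ≈ 49.09%


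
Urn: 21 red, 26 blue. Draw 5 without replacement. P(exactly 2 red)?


Hypergeometric: C(21,2)×C(26,3)/C(47,5)
= 210×2600/1533939 = 182000/511313

P(X=2) = 182000/511313 ≈ 35.59%


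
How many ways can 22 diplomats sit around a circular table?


Circular arrangements of 22 distinct objects: fix one position to break rotational symmetry.
(n-1)! = 21! = 51090942171709440000

51090942171709440000


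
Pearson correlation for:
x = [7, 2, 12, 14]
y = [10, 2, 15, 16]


n=4, Σx=35, Σy=43, Σxy=478, Σx²=393, Σy²=585
r = (4×478 - 35×43)/√((4×393 - 35²)(4×585 - 43²))
= 407/√(347×491) = 407/√170377 ≈ 407/412.7675 ≈ 0.9860

r ≈ 0.9860


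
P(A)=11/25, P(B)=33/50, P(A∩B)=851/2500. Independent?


P(A)×P(B) = 363/1250
P(A∩B) = 851/2500
Not equal → NOT independent

No, not independent


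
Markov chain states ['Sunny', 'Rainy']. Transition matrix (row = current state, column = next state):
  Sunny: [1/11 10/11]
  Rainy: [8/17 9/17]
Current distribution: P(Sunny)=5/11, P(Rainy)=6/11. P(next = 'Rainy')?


P(next=Rainy) = Σᵢ P(now=i)×P(i→Rainy)
= 5/11×10/11 + 6/11×9/17
= 50/121 + 54/187 = 1444/2057

P = 1444/2057 ≈ 0.7020


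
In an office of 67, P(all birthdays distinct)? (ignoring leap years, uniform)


P(all different) = Π(365-i)/365 for i=0..66
= (365/365)×(364/365)×...×(299/365)
= 0.001560

P ≈ 0.0016 ≈ 0.16%


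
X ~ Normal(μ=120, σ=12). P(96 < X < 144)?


z₁=(96-120)/12=-2.0, z₂=(144-120)/12=2.0
P = Φ(2.0) - Φ(-2.0) = 0.977250 - 0.022750 = 0.954500 ≈ 0.9545

P(96 < X < 144) ≈ 0.9545


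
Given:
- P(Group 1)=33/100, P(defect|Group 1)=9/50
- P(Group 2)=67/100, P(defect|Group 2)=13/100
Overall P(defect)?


P(B) = Σ P(B|Aᵢ)×P(Aᵢ)
  9/50×33/100 = 297/5000
  13/100×67/100 = 871/10000
Sum = 293/2000

P(defect) = 293/2000 ≈ 14.65%


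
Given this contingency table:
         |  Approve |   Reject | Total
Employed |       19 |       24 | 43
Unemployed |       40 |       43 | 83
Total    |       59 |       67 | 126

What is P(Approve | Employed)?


P(Approve | Employed) = 19/(19+24) = 19/43

P(Approve|Employed) = 19/43 ≈ 44.19%


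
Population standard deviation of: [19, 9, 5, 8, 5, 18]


Mean = 64/6 = 32/3
  (19-32/3)²=625/9
  (9-32/3)²=25/9
  (5-32/3)²=289/9
  (8-32/3)²=64/9
  (5-32/3)²=289/9
  (18-32/3)²=484/9
Σ(x-μ)² = 592/3
σ² = (592/3)/6 = 296/9

σ = √(296/9) ≈ 5.7349


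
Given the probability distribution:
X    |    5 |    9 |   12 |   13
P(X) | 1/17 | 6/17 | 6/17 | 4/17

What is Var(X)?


E[X] = 183/17
E[X²] = 2051/17
Var(X) = E[X²] - (E[X])² = 2051/17 - 33489/289 = 1378/289

Var(X) = 1378/289 ≈ 4.7682


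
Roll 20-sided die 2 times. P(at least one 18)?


P(no 18)^2 = (19/20)^2 = 361/400
P(≥1) = 1 - 361/400 = 39/400

P = 39/400 ≈ 9.75%


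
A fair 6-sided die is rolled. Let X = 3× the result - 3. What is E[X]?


E[die] = (1+6)/2 = 7/2
E[X] = 3×7/2 - 3 = 15/2

E[X] = 15/2


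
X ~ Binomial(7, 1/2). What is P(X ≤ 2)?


P(X ≤ 2) = Σ P(X=i) for i=0..2
P(X=0) = 1/128
P(X=1) = 7/128
P(X=2) = 21/128
Sum = 29/128

P(X ≤ 2) = 29/128 ≈ 22.66%


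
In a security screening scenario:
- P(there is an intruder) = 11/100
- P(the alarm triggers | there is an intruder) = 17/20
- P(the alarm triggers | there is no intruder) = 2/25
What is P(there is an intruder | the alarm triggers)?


Using Bayes' theorem:
P(A|B) = P(B|A)·P(A) / P(B)

P(the alarm triggers) = 17/20 × 11/100 + 2/25 × 89/100
= 187/2000 + 89/1250 = 1647/10000

P(there is an intruder|the alarm triggers) = (187/2000) / (1647/10000) = 935/1647

P(there is an intruder|the alarm triggers) = 935/1647 ≈ 56.77%


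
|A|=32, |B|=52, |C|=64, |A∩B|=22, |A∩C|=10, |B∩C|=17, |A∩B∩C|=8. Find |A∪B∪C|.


|A∪B∪C| = 32+52+64-22-10-17+8 = 107

|A∪B∪C| = 107


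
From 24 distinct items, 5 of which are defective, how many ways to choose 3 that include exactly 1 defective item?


Choose 1 of the 5 defective items and 2 of the other 19 items:
C(5,1)×C(19,2) = 5×171 = 855

855


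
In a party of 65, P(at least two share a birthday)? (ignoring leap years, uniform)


P(all different) = Π(365-i)/365 for i=0..64
= 0.002317
P(match) = 1 - 0.002317 = 0.997683

P ≈ 0.9977 ≈ 99.77%


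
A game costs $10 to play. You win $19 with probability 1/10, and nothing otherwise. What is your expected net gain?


E[gain] = (19-10)×1/10 + (-10)×9/10
= 9/10 - 9 = -81/10

Expected net gain = $-81/10 ≈ $-8.10


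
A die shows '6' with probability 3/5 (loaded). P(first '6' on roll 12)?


Geometric: P(X=12) = (1-p)^(k-1)×p = (2/5)^11×3/5 = 6144/244140625

P(X=12) = 6144/244140625 ≈ 0.00%


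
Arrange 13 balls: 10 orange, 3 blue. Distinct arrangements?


13!/(10!×3!) = 286

286


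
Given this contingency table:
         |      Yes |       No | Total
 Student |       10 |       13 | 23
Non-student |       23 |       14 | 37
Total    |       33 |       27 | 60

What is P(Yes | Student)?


P(Yes | Student) = 10/(10+13) = 10/23

P(Yes|Student) = 10/23 ≈ 43.48%


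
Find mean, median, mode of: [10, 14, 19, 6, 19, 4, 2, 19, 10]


Sorted: [2, 4, 6, 10, 10, 14, 19, 19, 19]
Mean = 103/9
Median = 10
Freq: {10: 2, 14: 1, 19: 3, 6: 1, 4: 1, 2: 1}
Mode: [19]

Mean=103/9, Median=10, Mode=19


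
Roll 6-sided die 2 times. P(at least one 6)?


P(no 6)^2 = (5/6)^2 = 25/36
P(≥1) = 1 - 25/36 = 11/36

P = 11/36 ≈ 30.56%


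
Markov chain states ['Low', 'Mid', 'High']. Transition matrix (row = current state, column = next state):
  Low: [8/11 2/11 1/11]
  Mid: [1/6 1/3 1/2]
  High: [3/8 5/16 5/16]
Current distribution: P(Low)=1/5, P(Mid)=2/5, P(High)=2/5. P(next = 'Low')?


P(next=Low) = Σᵢ P(now=i)×P(i→Low)
= 1/5×8/11 + 2/5×1/6 + 2/5×3/8
= 8/55 + 1/15 + 3/20 = 239/660

P = 239/660 ≈ 0.3621


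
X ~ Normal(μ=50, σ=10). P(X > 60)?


z = (60-50)/10 = 1.0
P(X > 60) = 1 - P(Z ≤ 1.0) = 1 - 0.8413 = 0.1587

P(X > 60) ≈ 0.1587


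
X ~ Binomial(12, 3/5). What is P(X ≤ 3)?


P(X ≤ 3) = Σ P(X=i) for i=0..3
P(X=0) = 4096/244140625
P(X=1) = 73728/244140625
P(X=2) = 608256/244140625
P(X=3) = 608256/48828125
Sum = 745472/48828125

P(X ≤ 3) = 745472/48828125 ≈ 1.53%


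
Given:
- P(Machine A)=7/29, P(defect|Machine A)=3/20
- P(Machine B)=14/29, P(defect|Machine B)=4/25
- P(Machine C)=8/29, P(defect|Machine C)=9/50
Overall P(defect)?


P(B) = Σ P(B|Aᵢ)×P(Aᵢ)
  3/20×7/29 = 21/580
  4/25×14/29 = 56/725
  9/50×8/29 = 36/725
Sum = 473/2900

P(defect) = 473/2900 ≈ 16.31%


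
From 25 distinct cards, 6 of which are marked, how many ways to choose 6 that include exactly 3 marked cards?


Choose 3 of the 6 marked cards and 3 of the other 19 cards:
C(6,3)×C(19,3) = 20×969 = 19380

19380


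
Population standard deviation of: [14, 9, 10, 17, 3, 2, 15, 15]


Mean = 85/8
  (14-85/8)²=729/64
  (9-85/8)²=169/64
  (10-85/8)²=25/64
  (17-85/8)²=2601/64
  (3-85/8)²=3721/64
  (2-85/8)²=4761/64
  (15-85/8)²=1225/64
  (15-85/8)²=1225/64
Σ(x-μ)² = 1807/8
σ² = (1807/8)/8 = 1807/64

σ = √(1807/64) ≈ 5.3136


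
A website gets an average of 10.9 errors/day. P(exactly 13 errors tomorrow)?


Poisson(λ=10.9): P(X=13) = e^(-λ)×λ^k/k!
= e^(-10.9) × 10.9^13 / 13!
≈ 1.8458234e-05 × 3.06580461214e+13 / 6227020800 ≈ 0.090877

P(X=13) ≈ 0.090877 ≈ 9.09%


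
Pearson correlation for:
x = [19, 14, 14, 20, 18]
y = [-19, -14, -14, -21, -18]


n=5, Σx=85, Σy=-86, Σxy=-1497, Σx²=1477, Σy²=1518
r = (5×(-1497) - 85×(-86))/√((5×1477 - 85²)(5×1518 - (-86)²))
= -175/√(160×194) = -175/√31040 ≈ -175/176.1817 ≈ -0.9933

r ≈ -0.9933


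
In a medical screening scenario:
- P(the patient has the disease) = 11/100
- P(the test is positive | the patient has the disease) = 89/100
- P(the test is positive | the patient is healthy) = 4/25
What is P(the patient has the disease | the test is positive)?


Using Bayes' theorem:
P(A|B) = P(B|A)·P(A) / P(B)

P(the test is positive) = 89/100 × 11/100 + 4/25 × 89/100
= 979/10000 + 89/625 = 2403/10000

P(the patient has the disease|the test is positive) = (979/10000) / (2403/10000) = 11/27

P(the patient has the disease|the test is positive) = 11/27 ≈ 40.74%
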